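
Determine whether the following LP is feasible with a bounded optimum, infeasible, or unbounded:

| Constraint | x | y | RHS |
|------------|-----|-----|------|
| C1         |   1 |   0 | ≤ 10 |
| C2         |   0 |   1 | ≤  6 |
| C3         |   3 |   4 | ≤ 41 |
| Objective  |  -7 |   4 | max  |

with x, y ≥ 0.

Feasible with a bounded optimal solution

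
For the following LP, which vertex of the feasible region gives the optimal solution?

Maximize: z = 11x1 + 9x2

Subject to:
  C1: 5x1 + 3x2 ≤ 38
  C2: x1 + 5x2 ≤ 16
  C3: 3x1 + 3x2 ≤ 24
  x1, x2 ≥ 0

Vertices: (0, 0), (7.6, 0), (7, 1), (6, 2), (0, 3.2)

Evaluate the objective at each vertex of the feasible region:
  z(0, 0) = 0
  z(7.6, 0) = 83.6
  z(7, 1) = 86  ←
  z(6, 2) = 84
  z(0, 3.2) = 28.8
The maximum is at x1 = 7, x2 = 1.

(7, 1)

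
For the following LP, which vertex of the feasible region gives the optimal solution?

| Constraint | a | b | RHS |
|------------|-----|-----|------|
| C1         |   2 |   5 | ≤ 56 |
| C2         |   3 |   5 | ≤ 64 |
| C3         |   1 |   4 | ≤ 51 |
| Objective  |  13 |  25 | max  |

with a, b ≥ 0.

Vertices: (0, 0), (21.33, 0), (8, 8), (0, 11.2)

Evaluate the objective at each vertex of the feasible region:
  z(0, 0) = 0
  z(21.33, 0) = 277.3
  z(8, 8) = 304  ←
  z(0, 11.2) = 280
The maximum is at a = 8, b = 8.

(8, 8)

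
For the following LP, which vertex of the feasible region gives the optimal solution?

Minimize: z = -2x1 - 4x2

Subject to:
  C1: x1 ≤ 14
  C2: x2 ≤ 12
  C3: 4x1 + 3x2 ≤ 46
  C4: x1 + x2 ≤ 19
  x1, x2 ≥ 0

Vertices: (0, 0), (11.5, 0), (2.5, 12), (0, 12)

Evaluate the objective at each vertex of the feasible region:
  z(0, 0) = 0
  z(11.5, 0) = -23
  z(2.5, 12) = -53  ←
  z(0, 12) = -48
The minimum is at x1 = 2.5, x2 = 12.

(2.5, 12)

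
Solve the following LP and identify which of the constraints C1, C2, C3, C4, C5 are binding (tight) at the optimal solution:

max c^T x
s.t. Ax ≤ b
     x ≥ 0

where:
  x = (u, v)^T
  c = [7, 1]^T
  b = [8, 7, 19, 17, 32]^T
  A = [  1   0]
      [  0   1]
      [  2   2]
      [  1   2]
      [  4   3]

At u = 8, v = 0, compute slack b - a·x for each constraint:
  C1: 8 − 8 = 0  (binding)
  C2: 7 − 0 = 7  (slack)
  C3: 19 − 16 = 3  (slack)
  C4: 17 − 8 = 9  (slack)
  C5: 32 − 32 = 0  (binding)

Optimal: u = 8, v = 0
Binding: C1, C5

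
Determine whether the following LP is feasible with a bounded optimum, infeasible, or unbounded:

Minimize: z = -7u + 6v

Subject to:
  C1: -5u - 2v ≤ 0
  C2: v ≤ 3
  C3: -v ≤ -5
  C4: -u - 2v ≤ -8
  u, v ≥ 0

Infeasible (no feasible solution exists)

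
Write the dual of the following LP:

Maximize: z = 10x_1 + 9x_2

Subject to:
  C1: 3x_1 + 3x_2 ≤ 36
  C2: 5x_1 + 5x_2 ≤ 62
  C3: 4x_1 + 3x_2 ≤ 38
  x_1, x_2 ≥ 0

Primal max cᵀx s.t. Ax ≤ b, x ≥ 0  →  Dual min bᵀy s.t. Aᵀy ≥ c, y ≥ 0.

Minimize: z = 36y1 + 62y2 + 38y3

Subject to:
  3y1 + 5y2 + 4y3 ≥ 10
  3y1 + 5y2 + 3y3 ≥ 9
  y1, y2, y3 ≥ 0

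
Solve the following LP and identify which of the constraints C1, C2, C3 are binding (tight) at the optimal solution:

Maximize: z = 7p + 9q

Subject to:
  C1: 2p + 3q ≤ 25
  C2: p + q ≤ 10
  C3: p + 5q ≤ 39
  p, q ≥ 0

At p = 5, q = 5, compute slack b - a·x for each constraint:
  C1: 25 − 25 = 0  (binding)
  C2: 10 − 10 = 0  (binding)
  C3: 39 − 30 = 9  (slack)

Optimal: p = 5, q = 5
Binding: C1, C2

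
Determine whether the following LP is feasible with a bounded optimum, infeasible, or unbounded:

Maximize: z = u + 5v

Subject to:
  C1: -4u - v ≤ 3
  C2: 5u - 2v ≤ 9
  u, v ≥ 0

Unbounded (objective can increase without bound)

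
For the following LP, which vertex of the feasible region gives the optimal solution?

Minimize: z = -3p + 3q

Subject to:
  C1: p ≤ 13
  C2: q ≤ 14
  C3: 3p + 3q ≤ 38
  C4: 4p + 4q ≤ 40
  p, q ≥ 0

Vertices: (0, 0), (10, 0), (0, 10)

Evaluate the objective at each vertex of the feasible region:
  z(0, 0) = 0
  z(10, 0) = -30  ←
  z(0, 10) = 30
The minimum is at p = 10, q = 0.

(10, 0)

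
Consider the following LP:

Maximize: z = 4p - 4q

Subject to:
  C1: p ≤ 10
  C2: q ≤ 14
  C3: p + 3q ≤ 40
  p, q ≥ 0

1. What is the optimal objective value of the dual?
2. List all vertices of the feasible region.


1. 40
2. (0, 0), (10, 0), (10, 10), (0, 13.33)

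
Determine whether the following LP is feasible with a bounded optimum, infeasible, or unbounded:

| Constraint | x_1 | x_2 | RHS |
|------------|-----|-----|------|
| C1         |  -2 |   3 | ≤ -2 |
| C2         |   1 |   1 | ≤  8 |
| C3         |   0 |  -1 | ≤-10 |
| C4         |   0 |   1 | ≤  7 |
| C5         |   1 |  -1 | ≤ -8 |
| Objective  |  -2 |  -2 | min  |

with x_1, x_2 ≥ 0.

Infeasible (no feasible solution exists)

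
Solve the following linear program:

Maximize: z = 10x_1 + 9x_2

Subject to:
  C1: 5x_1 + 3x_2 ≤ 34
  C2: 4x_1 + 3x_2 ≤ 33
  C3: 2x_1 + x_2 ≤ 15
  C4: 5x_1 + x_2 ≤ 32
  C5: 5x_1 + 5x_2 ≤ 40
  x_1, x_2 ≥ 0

Evaluate the objective at each vertex of the feasible region:
  z(0, 0) = 0
  z(6.4, 0) = 64
  z(6.2, 1) = 71
  z(5, 3) = 77  ←
  z(0, 8) = 72
The maximum is at x_1 = 5, x_2 = 3.

x_1 = 5, x_2 = 3, z = 77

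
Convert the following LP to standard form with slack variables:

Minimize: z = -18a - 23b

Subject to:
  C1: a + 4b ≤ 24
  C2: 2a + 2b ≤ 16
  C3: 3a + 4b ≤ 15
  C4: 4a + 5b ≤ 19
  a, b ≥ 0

min z = -18a - 23b

s.t.
  a + 4b + s1 = 24
  2a + 2b + s2 = 16
  3a + 4b + s3 = 15
  4a + 5b + s4 = 19
  a, b, s1, s2, s3, s4 ≥ 0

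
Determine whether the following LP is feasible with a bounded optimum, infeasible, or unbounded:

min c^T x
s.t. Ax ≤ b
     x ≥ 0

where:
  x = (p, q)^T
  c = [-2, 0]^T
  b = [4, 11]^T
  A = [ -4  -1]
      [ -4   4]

Unbounded (objective can decrease without bound)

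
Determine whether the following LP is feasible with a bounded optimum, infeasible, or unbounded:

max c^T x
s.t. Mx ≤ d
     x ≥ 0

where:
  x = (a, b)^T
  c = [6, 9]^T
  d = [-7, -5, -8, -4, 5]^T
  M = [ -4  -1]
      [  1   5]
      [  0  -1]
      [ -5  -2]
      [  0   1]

Infeasible (no feasible solution exists)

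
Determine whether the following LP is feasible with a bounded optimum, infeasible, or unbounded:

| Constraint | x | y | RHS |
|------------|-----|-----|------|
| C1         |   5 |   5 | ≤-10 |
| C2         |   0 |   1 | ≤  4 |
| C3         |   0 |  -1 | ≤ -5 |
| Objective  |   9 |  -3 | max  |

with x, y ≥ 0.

Infeasible (no feasible solution exists)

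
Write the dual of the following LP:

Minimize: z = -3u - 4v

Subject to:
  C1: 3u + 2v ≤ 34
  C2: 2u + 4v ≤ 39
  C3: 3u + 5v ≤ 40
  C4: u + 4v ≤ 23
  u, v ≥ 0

Primal min cᵀx s.t. Ax ≤ b, x ≥ 0  →  Dual max −bᵀy s.t. Aᵀy ≥ −c, y ≥ 0.

Maximize: z = -34y1 - 39y2 - 40y3 - 23y4

Subject to:
  3y1 + 2y2 + 3y3 + y4 ≥ 3
  2y1 + 4y2 + 5y3 + 4y4 ≥ 4
  y1, y2, y3, y4 ≥ 0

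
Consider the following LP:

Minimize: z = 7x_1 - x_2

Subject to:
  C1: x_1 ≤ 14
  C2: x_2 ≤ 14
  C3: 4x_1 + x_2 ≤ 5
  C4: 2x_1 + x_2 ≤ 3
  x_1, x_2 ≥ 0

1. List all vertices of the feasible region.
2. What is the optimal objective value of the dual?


1. (0, 0), (1.25, 0), (1, 1), (0, 3)
2. -3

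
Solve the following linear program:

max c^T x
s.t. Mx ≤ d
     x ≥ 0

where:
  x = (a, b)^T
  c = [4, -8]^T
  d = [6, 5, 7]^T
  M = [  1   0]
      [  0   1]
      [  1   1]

Evaluate the objective at each vertex of the feasible region:
  z(0, 0) = 0
  z(6, 0) = 24  ←
  z(6, 1) = 16
  z(2, 5) = -32
  z(0, 5) = -40
The maximum is at a = 6, b = 0.

a = 6, b = 0, z = 24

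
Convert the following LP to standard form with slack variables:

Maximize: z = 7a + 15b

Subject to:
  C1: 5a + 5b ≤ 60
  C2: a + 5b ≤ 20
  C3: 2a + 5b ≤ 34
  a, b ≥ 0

max z = 7a + 15b

s.t.
  5a + 5b + s1 = 60
  a + 5b + s2 = 20
  2a + 5b + s3 = 34
  a, b, s1, s2, s3 ≥ 0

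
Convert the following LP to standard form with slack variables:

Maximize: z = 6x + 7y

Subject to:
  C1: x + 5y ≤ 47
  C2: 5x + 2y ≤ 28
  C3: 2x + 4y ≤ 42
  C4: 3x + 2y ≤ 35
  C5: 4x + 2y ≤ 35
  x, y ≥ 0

max z = 6x + 7y

s.t.
  x + 5y + s1 = 47
  5x + 2y + s2 = 28
  2x + 4y + s3 = 42
  3x + 2y + s4 = 35
  4x + 2y + s5 = 35
  x, y, s1, s2, s3, s4, s5 ≥ 0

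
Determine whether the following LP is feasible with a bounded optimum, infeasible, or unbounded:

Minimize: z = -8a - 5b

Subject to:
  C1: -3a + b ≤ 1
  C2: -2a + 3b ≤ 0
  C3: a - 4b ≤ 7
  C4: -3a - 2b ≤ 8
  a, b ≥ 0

Unbounded (objective can decrease without bound)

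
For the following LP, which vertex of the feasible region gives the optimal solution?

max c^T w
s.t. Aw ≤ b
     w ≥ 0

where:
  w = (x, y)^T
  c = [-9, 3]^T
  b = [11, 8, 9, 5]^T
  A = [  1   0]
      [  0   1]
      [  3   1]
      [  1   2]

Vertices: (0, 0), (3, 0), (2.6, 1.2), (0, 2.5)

Evaluate the objective at each vertex of the feasible region:
  z(0, 0) = 0
  z(3, 0) = -27
  z(2.6, 1.2) = -19.8
  z(0, 2.5) = 7.5  ←
The maximum is at x = 0, y = 2.5.

(0, 2.5)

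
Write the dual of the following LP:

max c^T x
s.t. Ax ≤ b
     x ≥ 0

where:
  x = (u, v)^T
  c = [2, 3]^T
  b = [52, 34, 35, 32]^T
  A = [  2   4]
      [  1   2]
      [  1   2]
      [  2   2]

Primal max cᵀx s.t. Ax ≤ b, x ≥ 0  →  Dual min bᵀy s.t. Aᵀy ≥ c, y ≥ 0.

Minimize: z = 52y1 + 34y2 + 35y3 + 32y4

Subject to:
  2y1 + y2 + y3 + 2y4 ≥ 2
  4y1 + 2y2 + 2y3 + 2y4 ≥ 3
  y1, y2, y3, y4 ≥ 0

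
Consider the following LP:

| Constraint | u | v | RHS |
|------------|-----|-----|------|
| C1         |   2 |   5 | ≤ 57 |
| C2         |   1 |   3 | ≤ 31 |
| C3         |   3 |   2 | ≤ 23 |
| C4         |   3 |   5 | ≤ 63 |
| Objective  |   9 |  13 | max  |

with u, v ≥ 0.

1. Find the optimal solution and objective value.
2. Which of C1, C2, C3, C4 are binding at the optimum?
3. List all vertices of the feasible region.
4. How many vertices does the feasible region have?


1. u = 1, v = 10, z = 139
2. C2, C3
3. (0, 0), (7.667, 0), (1, 10), (0, 10.33)
4. 4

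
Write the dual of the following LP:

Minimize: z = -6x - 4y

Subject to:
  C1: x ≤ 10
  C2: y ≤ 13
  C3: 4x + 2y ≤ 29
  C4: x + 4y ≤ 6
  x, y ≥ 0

Primal min cᵀx s.t. Ax ≤ b, x ≥ 0  →  Dual max −bᵀy s.t. Aᵀy ≥ −c, y ≥ 0.

Maximize: z = -10y1 - 13y2 - 29y3 - 6y4

Subject to:
  y1 + 4y3 + y4 ≥ 6
  y2 + 2y3 + 4y4 ≥ 4
  y1, y2, y3, y4 ≥ 0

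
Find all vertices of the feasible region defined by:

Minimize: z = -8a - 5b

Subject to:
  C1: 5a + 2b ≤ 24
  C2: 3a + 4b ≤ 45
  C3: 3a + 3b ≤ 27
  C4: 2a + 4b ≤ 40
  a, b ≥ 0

(0, 0), (4.8, 0), (2, 7), (0, 9)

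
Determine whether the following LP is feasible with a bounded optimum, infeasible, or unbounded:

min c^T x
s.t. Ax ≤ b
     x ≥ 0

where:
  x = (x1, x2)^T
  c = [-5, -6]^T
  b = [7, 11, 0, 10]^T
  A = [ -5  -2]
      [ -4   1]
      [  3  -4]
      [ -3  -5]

Unbounded (objective can decrease without bound)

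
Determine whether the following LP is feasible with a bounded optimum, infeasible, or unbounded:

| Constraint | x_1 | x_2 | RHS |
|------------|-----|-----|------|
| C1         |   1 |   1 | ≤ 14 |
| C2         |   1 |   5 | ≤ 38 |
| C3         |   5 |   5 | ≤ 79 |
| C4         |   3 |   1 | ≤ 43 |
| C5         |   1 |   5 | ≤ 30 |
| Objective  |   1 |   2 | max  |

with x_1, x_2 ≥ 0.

Feasible with a bounded optimal solution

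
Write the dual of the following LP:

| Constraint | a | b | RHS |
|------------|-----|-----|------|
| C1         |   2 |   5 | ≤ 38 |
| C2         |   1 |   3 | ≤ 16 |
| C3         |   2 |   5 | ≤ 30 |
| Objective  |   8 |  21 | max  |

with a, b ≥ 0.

Primal max cᵀx s.t. Ax ≤ b, x ≥ 0  →  Dual min bᵀy s.t. Aᵀy ≥ c, y ≥ 0.

Minimize: z = 38y1 + 16y2 + 30y3

Subject to:
  2y1 + y2 + 2y3 ≥ 8
  5y1 + 3y2 + 5y3 ≥ 21
  y1, y2, y3 ≥ 0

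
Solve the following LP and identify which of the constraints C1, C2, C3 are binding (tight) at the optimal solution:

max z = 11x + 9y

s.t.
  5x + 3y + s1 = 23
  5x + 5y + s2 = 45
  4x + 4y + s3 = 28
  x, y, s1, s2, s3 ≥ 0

At x = 1, y = 6, compute slack b - a·x for each constraint:
  C1: 23 − 23 = 0  (binding)
  C2: 45 − 35 = 10  (slack)
  C3: 28 − 28 = 0  (binding)

Optimal: x = 1, y = 6
Binding: C1, C3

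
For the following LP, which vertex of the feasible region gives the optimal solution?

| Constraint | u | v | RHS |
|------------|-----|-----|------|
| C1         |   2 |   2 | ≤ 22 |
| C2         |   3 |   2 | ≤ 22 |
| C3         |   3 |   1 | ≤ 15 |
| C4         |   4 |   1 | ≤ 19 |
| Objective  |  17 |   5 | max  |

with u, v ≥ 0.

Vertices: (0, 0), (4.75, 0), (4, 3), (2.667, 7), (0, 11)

Evaluate the objective at each vertex of the feasible region:
  z(0, 0) = 0
  z(4.75, 0) = 80.75
  z(4, 3) = 83  ←
  z(2.667, 7) = 80.33
  z(0, 11) = 55
The maximum is at u = 4, v = 3.

(4, 3)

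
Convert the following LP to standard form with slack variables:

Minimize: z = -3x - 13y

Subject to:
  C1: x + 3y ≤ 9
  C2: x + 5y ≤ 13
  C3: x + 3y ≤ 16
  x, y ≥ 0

min z = -3x - 13y

s.t.
  x + 3y + s1 = 9
  x + 5y + s2 = 13
  x + 3y + s3 = 16
  x, y, s1, s2, s3 ≥ 0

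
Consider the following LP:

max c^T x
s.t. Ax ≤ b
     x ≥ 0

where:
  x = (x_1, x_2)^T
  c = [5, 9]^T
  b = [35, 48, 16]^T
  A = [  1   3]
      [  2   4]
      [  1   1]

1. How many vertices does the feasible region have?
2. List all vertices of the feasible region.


1. 5
2. (0, 0), (16, 0), (8, 8), (2, 11), (0, 11.67)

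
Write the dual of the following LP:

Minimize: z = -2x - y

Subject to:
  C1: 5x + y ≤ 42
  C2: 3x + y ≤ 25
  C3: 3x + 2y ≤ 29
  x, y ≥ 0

Primal min cᵀx s.t. Ax ≤ b, x ≥ 0  →  Dual max −bᵀy s.t. Aᵀy ≥ −c, y ≥ 0.

Maximize: z = -42y1 - 25y2 - 29y3

Subject to:
  5y1 + 3y2 + 3y3 ≥ 2
  y1 + y2 + 2y3 ≥ 1
  y1, y2, y3 ≥ 0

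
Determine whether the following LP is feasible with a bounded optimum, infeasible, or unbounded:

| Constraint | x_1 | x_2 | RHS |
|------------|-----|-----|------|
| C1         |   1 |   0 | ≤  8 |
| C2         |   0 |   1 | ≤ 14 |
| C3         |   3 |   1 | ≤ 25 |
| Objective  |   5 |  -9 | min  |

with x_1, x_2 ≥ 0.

Feasible with a bounded optimal solution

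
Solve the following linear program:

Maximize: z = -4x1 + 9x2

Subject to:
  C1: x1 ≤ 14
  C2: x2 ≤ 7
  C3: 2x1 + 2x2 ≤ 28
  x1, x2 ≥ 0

Evaluate the objective at each vertex of the feasible region:
  z(0, 0) = 0
  z(14, 0) = -56
  z(7, 7) = 35
  z(0, 7) = 63  ←
The maximum is at x1 = 0, x2 = 7.

x1 = 0, x2 = 7, z = 63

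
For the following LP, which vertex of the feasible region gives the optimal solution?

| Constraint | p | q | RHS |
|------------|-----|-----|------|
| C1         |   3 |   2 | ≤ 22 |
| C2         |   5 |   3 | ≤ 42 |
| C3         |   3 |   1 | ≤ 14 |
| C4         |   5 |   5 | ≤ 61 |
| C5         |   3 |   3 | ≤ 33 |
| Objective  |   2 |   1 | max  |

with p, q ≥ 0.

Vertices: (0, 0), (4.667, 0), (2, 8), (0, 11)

Evaluate the objective at each vertex of the feasible region:
  z(0, 0) = 0
  z(4.667, 0) = 9.333
  z(2, 8) = 12  ←
  z(0, 11) = 11
The maximum is at p = 2, q = 8.

(2, 8)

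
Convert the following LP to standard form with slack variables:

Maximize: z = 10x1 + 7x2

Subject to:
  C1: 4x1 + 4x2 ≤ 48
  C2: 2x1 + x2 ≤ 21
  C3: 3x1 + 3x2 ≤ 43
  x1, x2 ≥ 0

max z = 10x1 + 7x2

s.t.
  4x1 + 4x2 + s1 = 48
  2x1 + x2 + s2 = 21
  3x1 + 3x2 + s3 = 43
  x1, x2, s1, s2, s3 ≥ 0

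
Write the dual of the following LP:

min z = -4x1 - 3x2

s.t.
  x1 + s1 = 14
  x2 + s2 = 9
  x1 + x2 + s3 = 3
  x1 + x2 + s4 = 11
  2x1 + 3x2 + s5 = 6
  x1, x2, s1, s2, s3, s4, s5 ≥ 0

Primal min cᵀx s.t. Ax ≤ b, x ≥ 0  →  Dual max −bᵀy s.t. Aᵀy ≥ −c, y ≥ 0.

Maximize: z = -14y1 - 9y2 - 3y3 - 11y4 - 6y5

Subject to:
  y1 + y3 + y4 + 2y5 ≥ 4
  y2 + y3 + y4 + 3y5 ≥ 3
  y1, y2, y3, y4, y5 ≥ 0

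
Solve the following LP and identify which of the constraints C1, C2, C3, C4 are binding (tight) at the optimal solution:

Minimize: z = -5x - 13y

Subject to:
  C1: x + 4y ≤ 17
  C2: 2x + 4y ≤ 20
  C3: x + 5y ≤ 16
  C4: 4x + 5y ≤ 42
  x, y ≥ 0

At x = 6, y = 2, compute slack b - a·x for each constraint:
  C1: 17 − 14 = 3  (slack)
  C2: 20 − 20 = 0  (binding)
  C3: 16 − 16 = 0  (binding)
  C4: 42 − 34 = 8  (slack)

Optimal: x = 6, y = 2
Binding: C2, C3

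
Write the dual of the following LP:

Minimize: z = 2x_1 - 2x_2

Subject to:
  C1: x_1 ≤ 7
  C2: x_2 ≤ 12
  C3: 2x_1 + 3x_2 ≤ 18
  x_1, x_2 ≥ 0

Primal min cᵀx s.t. Ax ≤ b, x ≥ 0  →  Dual max −bᵀy s.t. Aᵀy ≥ −c, y ≥ 0.

Maximize: z = -7y1 - 12y2 - 18y3

Subject to:
  y1 + 2y3 ≥ -2
  y2 + 3y3 ≥ 2
  y1, y2, y3 ≥ 0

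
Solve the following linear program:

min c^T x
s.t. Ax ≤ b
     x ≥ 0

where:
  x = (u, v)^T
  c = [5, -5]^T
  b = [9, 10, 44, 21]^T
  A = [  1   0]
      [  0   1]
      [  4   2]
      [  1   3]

Evaluate the objective at each vertex of the feasible region:
  z(0, 0) = 0
  z(9, 0) = 45
  z(9, 4) = 25
  z(0, 7) = -35  ←
The minimum is at u = 0, v = 7.

u = 0, v = 7, z = -35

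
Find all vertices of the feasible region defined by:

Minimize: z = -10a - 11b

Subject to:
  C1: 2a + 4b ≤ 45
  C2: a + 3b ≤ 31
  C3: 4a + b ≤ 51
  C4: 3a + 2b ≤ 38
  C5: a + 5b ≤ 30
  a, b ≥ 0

(0, 0), (12.67, 0), (10, 4), (0, 6)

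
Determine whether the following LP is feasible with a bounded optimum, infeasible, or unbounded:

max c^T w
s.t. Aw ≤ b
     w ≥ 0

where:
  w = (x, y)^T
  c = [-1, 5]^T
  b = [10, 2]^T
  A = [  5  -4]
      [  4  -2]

Unbounded (objective can increase without bound)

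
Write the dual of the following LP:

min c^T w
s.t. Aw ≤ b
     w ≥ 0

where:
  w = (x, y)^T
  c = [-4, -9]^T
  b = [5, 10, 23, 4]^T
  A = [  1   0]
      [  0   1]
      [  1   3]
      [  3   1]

Primal min cᵀx s.t. Ax ≤ b, x ≥ 0  →  Dual max −bᵀy s.t. Aᵀy ≥ −c, y ≥ 0.

Maximize: z = -5y1 - 10y2 - 23y3 - 4y4

Subject to:
  y1 + y3 + 3y4 ≥ 4
  y2 + 3y3 + y4 ≥ 9
  y1, y2, y3, y4 ≥ 0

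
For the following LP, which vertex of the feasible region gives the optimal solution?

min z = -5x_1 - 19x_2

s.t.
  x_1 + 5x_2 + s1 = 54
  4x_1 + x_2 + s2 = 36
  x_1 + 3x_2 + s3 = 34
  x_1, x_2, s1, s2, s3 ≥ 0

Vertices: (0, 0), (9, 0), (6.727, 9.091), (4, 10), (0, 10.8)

Evaluate the objective at each vertex of the feasible region:
  z(0, 0) = 0
  z(9, 0) = -45
  z(6.727, 9.091) = -206.4
  z(4, 10) = -210  ←
  z(0, 10.8) = -205.2
The minimum is at x_1 = 4, x_2 = 10.

(4, 10)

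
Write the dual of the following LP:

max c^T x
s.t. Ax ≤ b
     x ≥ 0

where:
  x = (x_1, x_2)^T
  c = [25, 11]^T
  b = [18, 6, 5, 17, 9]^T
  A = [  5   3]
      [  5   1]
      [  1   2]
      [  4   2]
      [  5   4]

Primal max cᵀx s.t. Ax ≤ b, x ≥ 0  →  Dual min bᵀy s.t. Aᵀy ≥ c, y ≥ 0.

Minimize: z = 18y1 + 6y2 + 5y3 + 17y4 + 9y5

Subject to:
  5y1 + 5y2 + y3 + 4y4 + 5y5 ≥ 25
  3y1 + y2 + 2y3 + 2y4 + 4y5 ≥ 11
  y1, y2, y3, y4, y5 ≥ 0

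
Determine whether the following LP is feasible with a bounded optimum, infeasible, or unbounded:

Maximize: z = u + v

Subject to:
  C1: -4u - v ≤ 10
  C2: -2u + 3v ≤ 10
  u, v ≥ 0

Unbounded (objective can increase without bound)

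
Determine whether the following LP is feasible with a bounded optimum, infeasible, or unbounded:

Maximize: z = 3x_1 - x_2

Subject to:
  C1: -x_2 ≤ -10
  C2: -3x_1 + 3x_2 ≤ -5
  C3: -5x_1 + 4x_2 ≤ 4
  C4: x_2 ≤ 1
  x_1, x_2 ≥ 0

Infeasible (no feasible solution exists)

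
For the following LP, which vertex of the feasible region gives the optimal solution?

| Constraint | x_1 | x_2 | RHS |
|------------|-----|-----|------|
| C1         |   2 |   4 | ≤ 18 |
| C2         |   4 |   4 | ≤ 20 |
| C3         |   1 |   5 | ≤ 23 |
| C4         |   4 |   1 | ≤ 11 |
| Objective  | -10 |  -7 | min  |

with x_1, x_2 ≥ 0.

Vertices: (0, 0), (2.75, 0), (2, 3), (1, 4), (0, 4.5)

Evaluate the objective at each vertex of the feasible region:
  z(0, 0) = 0
  z(2.75, 0) = -27.5
  z(2, 3) = -41  ←
  z(1, 4) = -38
  z(0, 4.5) = -31.5
The minimum is at x_1 = 2, x_2 = 3.

(2, 3)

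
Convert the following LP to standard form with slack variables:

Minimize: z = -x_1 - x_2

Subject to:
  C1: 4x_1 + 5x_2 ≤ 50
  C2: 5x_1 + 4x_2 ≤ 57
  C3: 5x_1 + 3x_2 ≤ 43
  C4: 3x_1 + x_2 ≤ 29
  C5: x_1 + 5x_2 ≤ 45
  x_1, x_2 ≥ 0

min z = -x_1 - x_2

s.t.
  4x_1 + 5x_2 + s1 = 50
  5x_1 + 4x_2 + s2 = 57
  5x_1 + 3x_2 + s3 = 43
  3x_1 + x_2 + s4 = 29
  x_1 + 5x_2 + s5 = 45
  x_1, x_2, s1, s2, s3, s4, s5 ≥ 0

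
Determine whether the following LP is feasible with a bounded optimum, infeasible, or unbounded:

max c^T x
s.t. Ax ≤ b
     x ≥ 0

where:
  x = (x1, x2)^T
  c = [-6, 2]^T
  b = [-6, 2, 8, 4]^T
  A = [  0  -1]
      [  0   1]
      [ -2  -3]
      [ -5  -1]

Infeasible (no feasible solution exists)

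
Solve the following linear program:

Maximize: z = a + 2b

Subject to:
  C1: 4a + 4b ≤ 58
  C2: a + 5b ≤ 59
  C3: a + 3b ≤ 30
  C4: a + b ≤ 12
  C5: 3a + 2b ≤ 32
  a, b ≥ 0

Evaluate the objective at each vertex of the feasible region:
  z(0, 0) = 0
  z(10.67, 0) = 10.67
  z(8, 4) = 16
  z(3, 9) = 21  ←
  z(0, 10) = 20
The maximum is at a = 3, b = 9.

a = 3, b = 9, z = 21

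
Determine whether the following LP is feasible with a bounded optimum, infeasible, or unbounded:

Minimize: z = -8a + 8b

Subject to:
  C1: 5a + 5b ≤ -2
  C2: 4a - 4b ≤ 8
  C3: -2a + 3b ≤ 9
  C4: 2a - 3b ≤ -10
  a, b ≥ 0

Infeasible (no feasible solution exists)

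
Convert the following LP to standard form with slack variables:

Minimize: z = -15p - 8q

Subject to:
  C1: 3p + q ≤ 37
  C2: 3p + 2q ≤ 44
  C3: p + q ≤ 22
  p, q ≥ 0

min z = -15p - 8q

s.t.
  3p + q + s1 = 37
  3p + 2q + s2 = 44
  p + q + s3 = 22
  p, q, s1, s2, s3 ≥ 0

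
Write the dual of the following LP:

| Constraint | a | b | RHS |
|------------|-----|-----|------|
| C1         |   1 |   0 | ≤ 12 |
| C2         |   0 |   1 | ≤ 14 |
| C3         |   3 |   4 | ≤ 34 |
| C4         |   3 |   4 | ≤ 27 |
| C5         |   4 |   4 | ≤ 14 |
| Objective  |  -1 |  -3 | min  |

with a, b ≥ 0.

Primal min cᵀx s.t. Ax ≤ b, x ≥ 0  →  Dual max −bᵀy s.t. Aᵀy ≥ −c, y ≥ 0.

Maximize: z = -12y1 - 14y2 - 34y3 - 27y4 - 14y5

Subject to:
  y1 + 3y3 + 3y4 + 4y5 ≥ 1
  y2 + 4y3 + 4y4 + 4y5 ≥ 3
  y1, y2, y3, y4, y5 ≥ 0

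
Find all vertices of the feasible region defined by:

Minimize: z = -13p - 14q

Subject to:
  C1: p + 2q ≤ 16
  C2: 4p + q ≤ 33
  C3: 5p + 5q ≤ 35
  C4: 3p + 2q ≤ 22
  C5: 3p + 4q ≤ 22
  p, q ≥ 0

(0, 0), (7, 0), (6, 1), (0, 5.5)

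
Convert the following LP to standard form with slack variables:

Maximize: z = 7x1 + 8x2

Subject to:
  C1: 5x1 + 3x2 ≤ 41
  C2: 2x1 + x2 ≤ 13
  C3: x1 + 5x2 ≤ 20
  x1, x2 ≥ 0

max z = 7x1 + 8x2

s.t.
  5x1 + 3x2 + s1 = 41
  2x1 + x2 + s2 = 13
  x1 + 5x2 + s3 = 20
  x1, x2, s1, s2, s3 ≥ 0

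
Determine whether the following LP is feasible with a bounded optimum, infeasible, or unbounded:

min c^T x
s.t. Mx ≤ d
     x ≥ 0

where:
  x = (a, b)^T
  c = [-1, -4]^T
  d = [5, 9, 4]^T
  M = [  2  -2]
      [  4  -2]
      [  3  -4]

Unbounded (objective can decrease without bound)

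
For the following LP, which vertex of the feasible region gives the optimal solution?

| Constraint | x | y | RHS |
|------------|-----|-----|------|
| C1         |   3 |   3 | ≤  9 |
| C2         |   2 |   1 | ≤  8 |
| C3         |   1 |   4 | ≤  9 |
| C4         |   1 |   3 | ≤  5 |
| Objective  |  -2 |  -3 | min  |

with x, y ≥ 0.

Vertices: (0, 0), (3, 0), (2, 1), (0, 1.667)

Evaluate the objective at each vertex of the feasible region:
  z(0, 0) = 0
  z(3, 0) = -6
  z(2, 1) = -7  ←
  z(0, 1.667) = -5
The minimum is at x = 2, y = 1.

(2, 1)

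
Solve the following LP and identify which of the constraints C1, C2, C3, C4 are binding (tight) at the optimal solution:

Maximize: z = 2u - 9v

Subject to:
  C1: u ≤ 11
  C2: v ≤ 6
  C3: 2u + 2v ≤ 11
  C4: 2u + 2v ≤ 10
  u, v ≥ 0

At u = 5, v = 0, compute slack b - a·x for each constraint:
  C1: 11 − 5 = 6  (slack)
  C2: 6 − 0 = 6  (slack)
  C3: 11 − 10 = 1  (slack)
  C4: 10 − 10 = 0  (binding)

Optimal: u = 5, v = 0
Binding: C4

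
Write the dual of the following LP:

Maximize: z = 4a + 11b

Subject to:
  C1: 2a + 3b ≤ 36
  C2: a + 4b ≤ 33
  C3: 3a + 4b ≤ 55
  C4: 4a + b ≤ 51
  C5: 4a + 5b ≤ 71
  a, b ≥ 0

Primal max cᵀx s.t. Ax ≤ b, x ≥ 0  →  Dual min bᵀy s.t. Aᵀy ≥ c, y ≥ 0.

Minimize: z = 36y1 + 33y2 + 55y3 + 51y4 + 71y5

Subject to:
  2y1 + y2 + 3y3 + 4y4 + 4y5 ≥ 4
  3y1 + 4y2 + 4y3 + y4 + 5y5 ≥ 11
  y1, y2, y3, y4, y5 ≥ 0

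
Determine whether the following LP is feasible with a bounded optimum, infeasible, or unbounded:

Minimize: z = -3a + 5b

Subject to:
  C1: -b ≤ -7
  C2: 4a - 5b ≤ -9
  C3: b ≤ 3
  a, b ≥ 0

Infeasible (no feasible solution exists)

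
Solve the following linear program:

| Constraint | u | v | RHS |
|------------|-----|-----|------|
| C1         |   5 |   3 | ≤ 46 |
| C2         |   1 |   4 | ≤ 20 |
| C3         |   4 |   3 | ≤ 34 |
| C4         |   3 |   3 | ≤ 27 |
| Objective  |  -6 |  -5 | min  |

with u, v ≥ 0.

Evaluate the objective at each vertex of the feasible region:
  z(0, 0) = 0
  z(8.5, 0) = -51
  z(7, 2) = -52  ←
  z(5.333, 3.667) = -50.33
  z(0, 5) = -25
The minimum is at u = 7, v = 2.

u = 7, v = 2, z = -52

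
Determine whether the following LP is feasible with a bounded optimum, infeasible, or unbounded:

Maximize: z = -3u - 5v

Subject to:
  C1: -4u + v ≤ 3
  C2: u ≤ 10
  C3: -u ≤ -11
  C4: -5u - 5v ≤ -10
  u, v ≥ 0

Infeasible (no feasible solution exists)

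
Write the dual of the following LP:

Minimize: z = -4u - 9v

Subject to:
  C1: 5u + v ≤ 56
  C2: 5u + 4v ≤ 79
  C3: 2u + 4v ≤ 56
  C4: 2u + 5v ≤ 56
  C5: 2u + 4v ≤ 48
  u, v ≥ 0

Primal min cᵀx s.t. Ax ≤ b, x ≥ 0  →  Dual max −bᵀy s.t. Aᵀy ≥ −c, y ≥ 0.

Maximize: z = -56y1 - 79y2 - 56y3 - 56y4 - 48y5

Subject to:
  5y1 + 5y2 + 2y3 + 2y4 + 2y5 ≥ 4
  y1 + 4y2 + 4y3 + 5y4 + 4y5 ≥ 9
  y1, y2, y3, y4, y5 ≥ 0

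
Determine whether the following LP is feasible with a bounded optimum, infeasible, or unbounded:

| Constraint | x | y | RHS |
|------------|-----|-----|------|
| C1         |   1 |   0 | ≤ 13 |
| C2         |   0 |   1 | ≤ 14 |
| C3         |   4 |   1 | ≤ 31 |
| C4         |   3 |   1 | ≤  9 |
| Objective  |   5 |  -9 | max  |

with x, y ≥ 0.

Feasible with a bounded optimal solution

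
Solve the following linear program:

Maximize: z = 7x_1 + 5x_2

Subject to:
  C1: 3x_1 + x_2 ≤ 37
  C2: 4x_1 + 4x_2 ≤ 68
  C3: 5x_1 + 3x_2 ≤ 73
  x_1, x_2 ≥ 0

Evaluate the objective at each vertex of the feasible region:
  z(0, 0) = 0
  z(12.33, 0) = 86.33
  z(10, 7) = 105  ←
  z(0, 17) = 85
The maximum is at x_1 = 10, x_2 = 7.

x_1 = 10, x_2 = 7, z = 105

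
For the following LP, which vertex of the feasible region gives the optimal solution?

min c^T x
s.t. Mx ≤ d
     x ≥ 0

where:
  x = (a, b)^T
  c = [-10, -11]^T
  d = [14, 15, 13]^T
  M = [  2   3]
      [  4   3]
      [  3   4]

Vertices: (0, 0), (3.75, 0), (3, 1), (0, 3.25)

Evaluate the objective at each vertex of the feasible region:
  z(0, 0) = 0
  z(3.75, 0) = -37.5
  z(3, 1) = -41  ←
  z(0, 3.25) = -35.75
The minimum is at a = 3, b = 1.

(3, 1)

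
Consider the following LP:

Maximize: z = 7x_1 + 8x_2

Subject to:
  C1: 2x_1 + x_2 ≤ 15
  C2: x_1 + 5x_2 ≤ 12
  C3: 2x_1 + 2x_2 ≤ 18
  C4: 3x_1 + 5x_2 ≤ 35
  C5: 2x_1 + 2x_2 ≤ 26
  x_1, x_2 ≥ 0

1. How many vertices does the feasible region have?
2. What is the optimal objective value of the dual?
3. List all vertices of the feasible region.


1. 4
2. 57
3. (0, 0), (7.5, 0), (7, 1), (0, 2.4)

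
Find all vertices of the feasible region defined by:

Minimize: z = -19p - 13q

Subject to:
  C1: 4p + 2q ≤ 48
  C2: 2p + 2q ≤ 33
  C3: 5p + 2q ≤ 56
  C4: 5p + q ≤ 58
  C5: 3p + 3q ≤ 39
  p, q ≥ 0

(0, 0), (11.2, 0), (10, 3), (0, 13)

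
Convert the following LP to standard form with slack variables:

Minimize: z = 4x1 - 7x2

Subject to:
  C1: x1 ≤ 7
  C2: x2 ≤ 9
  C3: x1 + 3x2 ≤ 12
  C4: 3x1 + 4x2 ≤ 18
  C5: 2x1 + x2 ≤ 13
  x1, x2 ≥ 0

min z = 4x1 - 7x2

s.t.
  x1 + s1 = 7
  x2 + s2 = 9
  x1 + 3x2 + s3 = 12
  3x1 + 4x2 + s4 = 18
  2x1 + x2 + s5 = 13
  x1, x2, s1, s2, s3, s4, s5 ≥ 0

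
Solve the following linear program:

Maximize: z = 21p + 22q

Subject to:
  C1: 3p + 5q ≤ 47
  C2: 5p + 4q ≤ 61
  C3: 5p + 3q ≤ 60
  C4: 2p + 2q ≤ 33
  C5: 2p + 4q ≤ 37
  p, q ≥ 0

Evaluate the objective at each vertex of the feasible region:
  z(0, 0) = 0
  z(12, 0) = 252
  z(11.4, 1) = 261.4
  z(9, 4) = 277  ←
  z(1.5, 8.5) = 218.5
  z(0, 9.25) = 203.5
The maximum is at p = 9, q = 4.

p = 9, q = 4, z = 277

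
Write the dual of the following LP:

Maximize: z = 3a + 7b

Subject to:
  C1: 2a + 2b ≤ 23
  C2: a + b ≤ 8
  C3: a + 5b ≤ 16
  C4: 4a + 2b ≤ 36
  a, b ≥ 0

Primal max cᵀx s.t. Ax ≤ b, x ≥ 0  →  Dual min bᵀy s.t. Aᵀy ≥ c, y ≥ 0.

Minimize: z = 23y1 + 8y2 + 16y3 + 36y4

Subject to:
  2y1 + y2 + y3 + 4y4 ≥ 3
  2y1 + y2 + 5y3 + 2y4 ≥ 7
  y1, y2, y3, y4 ≥ 0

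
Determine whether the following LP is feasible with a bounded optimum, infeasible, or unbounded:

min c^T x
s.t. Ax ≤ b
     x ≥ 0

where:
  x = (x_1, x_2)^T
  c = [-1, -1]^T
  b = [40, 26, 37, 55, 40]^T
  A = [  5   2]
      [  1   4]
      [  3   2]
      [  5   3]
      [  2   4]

Feasible with a bounded optimal solution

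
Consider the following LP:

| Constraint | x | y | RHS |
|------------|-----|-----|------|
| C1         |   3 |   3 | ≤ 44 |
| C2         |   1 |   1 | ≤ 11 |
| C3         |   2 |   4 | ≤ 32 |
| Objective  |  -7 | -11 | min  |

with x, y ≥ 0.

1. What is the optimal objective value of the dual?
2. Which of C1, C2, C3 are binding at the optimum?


1. -97
2. C2, C3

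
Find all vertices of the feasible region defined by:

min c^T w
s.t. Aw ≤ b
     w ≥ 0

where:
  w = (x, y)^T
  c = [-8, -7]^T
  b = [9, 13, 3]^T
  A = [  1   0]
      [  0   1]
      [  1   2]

(0, 0), (3, 0), (0, 1.5)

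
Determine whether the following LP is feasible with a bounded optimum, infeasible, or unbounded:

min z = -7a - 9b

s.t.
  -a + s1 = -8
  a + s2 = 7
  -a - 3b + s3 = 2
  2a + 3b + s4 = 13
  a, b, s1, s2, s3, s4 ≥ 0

Infeasible (no feasible solution exists)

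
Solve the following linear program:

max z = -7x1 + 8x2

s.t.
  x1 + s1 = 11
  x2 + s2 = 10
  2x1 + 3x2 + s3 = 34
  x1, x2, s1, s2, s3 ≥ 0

Evaluate the objective at each vertex of the feasible region:
  z(0, 0) = 0
  z(11, 0) = -77
  z(11, 4) = -45
  z(2, 10) = 66
  z(0, 10) = 80  ←
The maximum is at x1 = 0, x2 = 10.

x1 = 0, x2 = 10, z = 80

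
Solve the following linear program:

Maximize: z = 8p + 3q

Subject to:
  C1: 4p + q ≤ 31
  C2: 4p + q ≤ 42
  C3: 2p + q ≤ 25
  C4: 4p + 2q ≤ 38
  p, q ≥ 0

Evaluate the objective at each vertex of the feasible region:
  z(0, 0) = 0
  z(7.75, 0) = 62
  z(6, 7) = 69  ←
  z(0, 19) = 57
The maximum is at p = 6, q = 7.

p = 6, q = 7, z = 69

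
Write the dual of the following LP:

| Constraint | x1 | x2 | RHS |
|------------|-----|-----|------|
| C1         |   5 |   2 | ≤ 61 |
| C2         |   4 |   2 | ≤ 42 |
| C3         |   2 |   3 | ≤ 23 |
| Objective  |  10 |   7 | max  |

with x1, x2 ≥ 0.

Primal max cᵀx s.t. Ax ≤ b, x ≥ 0  →  Dual min bᵀy s.t. Aᵀy ≥ c, y ≥ 0.

Minimize: z = 61y1 + 42y2 + 23y3

Subject to:
  5y1 + 4y2 + 2y3 ≥ 10
  2y1 + 2y2 + 3y3 ≥ 7
  y1, y2, y3 ≥ 0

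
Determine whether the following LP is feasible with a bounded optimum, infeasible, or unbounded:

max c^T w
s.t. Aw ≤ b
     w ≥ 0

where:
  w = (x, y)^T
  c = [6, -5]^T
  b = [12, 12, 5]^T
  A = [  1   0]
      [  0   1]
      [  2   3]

Feasible with a bounded optimal solution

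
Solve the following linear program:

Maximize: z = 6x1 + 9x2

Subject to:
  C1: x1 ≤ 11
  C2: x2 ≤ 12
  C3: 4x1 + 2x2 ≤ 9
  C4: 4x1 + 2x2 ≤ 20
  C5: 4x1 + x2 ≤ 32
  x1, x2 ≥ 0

Evaluate the objective at each vertex of the feasible region:
  z(0, 0) = 0
  z(2.25, 0) = 13.5
  z(0, 4.5) = 40.5  ←
The maximum is at x1 = 0, x2 = 4.5.

x1 = 0, x2 = 4.5, z = 40.5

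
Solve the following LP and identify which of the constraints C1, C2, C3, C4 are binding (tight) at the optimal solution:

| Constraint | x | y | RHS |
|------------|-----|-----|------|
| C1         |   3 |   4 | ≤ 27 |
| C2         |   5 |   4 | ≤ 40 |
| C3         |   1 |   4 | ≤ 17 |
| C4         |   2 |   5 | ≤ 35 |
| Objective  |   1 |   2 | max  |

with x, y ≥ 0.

At x = 5, y = 3, compute slack b - a·x for each constraint:
  C1: 27 − 27 = 0  (binding)
  C2: 40 − 37 = 3  (slack)
  C3: 17 − 17 = 0  (binding)
  C4: 35 − 25 = 10  (slack)

Optimal: x = 5, y = 3
Binding: C1, C3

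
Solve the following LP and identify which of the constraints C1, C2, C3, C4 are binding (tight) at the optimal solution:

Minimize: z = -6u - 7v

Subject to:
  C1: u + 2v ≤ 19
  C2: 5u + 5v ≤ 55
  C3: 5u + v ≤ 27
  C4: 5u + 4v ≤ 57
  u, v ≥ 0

At u = 3, v = 8, compute slack b - a·x for each constraint:
  C1: 19 − 19 = 0  (binding)
  C2: 55 − 55 = 0  (binding)
  C3: 27 − 23 = 4  (slack)
  C4: 57 − 47 = 10  (slack)

Optimal: u = 3, v = 8
Binding: C1, C2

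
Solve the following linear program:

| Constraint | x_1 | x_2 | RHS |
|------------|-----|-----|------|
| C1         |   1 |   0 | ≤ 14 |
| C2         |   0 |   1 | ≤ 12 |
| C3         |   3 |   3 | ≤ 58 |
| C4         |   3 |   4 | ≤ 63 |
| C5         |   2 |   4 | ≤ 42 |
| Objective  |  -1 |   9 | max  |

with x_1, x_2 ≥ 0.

Evaluate the objective at each vertex of the feasible region:
  z(0, 0) = 0
  z(14, 0) = -14
  z(14, 3.5) = 17.5
  z(0, 10.5) = 94.5  ←
The maximum is at x_1 = 0, x_2 = 10.5.

x_1 = 0, x_2 = 10.5, z = 94.5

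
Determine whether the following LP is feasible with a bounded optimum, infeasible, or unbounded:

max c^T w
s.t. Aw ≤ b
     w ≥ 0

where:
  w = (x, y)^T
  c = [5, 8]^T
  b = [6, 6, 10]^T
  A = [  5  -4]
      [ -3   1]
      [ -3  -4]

Unbounded (objective can increase without bound)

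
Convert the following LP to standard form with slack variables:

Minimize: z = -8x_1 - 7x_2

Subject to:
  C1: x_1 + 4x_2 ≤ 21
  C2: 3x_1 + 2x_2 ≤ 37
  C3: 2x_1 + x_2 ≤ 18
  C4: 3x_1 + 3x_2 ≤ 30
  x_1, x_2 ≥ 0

min z = -8x_1 - 7x_2

s.t.
  x_1 + 4x_2 + s1 = 21
  3x_1 + 2x_2 + s2 = 37
  2x_1 + x_2 + s3 = 18
  3x_1 + 3x_2 + s4 = 30
  x_1, x_2, s1, s2, s3, s4 ≥ 0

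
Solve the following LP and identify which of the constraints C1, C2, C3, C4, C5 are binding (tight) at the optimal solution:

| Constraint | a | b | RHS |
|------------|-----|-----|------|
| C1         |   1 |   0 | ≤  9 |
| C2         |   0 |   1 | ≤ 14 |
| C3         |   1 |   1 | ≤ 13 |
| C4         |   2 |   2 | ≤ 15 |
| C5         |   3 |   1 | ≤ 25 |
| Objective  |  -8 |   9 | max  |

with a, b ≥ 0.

At a = 0, b = 7.5, compute slack b - a·x for each constraint:
  C1: 9 − 0 = 9  (slack)
  C2: 14 − 7.5 = 6.5  (slack)
  C3: 13 − 7.5 = 5.5  (slack)
  C4: 15 − 15 = 0  (binding)
  C5: 25 − 7.5 = 17.5  (slack)

Optimal: a = 0, b = 7.5
Binding: C4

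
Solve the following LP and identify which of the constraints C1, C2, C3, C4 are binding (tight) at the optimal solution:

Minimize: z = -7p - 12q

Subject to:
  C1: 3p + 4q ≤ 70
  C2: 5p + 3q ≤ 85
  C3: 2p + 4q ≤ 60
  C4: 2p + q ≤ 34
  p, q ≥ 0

At p = 10, q = 10, compute slack b - a·x for each constraint:
  C1: 70 − 70 = 0  (binding)
  C2: 85 − 80 = 5  (slack)
  C3: 60 − 60 = 0  (binding)
  C4: 34 − 30 = 4  (slack)

Optimal: p = 10, q = 10
Binding: C1, C3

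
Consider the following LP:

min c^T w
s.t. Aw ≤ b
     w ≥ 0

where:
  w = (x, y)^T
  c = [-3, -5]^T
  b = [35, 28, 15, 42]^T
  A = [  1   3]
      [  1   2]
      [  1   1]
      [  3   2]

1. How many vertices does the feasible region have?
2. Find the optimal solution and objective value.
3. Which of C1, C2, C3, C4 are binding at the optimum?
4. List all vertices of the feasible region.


1. 5
2. x = 5, y = 10, z = -65
3. C1, C3
4. (0, 0), (14, 0), (12, 3), (5, 10), (0, 11.67)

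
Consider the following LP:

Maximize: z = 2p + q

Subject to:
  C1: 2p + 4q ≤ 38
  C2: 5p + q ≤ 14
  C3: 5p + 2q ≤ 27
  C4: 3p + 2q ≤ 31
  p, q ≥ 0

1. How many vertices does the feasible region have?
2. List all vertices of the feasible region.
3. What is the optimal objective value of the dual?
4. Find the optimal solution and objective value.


1. 4
2. (0, 0), (2.8, 0), (1, 9), (0, 9.5)
3. 11
4. p = 1, q = 9, z = 11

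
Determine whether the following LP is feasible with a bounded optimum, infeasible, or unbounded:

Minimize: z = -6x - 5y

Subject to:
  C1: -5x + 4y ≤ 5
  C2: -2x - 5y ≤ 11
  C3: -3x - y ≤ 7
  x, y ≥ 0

Unbounded (objective can decrease without bound)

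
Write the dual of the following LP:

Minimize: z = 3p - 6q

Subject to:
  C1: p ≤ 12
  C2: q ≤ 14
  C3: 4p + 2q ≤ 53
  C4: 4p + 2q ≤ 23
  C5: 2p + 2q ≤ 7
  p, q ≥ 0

Primal min cᵀx s.t. Ax ≤ b, x ≥ 0  →  Dual max −bᵀy s.t. Aᵀy ≥ −c, y ≥ 0.

Maximize: z = -12y1 - 14y2 - 53y3 - 23y4 - 7y5

Subject to:
  y1 + 4y3 + 4y4 + 2y5 ≥ -3
  y2 + 2y3 + 2y4 + 2y5 ≥ 6
  y1, y2, y3, y4, y5 ≥ 0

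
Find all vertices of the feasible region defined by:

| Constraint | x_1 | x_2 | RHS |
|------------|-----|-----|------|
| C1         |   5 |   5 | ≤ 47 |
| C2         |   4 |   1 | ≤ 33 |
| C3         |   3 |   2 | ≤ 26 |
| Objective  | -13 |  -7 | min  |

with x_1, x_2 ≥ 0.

(0, 0), (8.25, 0), (8, 1), (7.2, 2.2), (0, 9.4)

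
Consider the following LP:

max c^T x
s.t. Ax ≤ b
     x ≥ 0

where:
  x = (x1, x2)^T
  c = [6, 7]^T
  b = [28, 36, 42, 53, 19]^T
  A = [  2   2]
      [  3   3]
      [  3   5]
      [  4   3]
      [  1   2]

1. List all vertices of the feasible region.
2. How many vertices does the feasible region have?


1. (0, 0), (12, 0), (9, 3), (0, 8.4)
2. 4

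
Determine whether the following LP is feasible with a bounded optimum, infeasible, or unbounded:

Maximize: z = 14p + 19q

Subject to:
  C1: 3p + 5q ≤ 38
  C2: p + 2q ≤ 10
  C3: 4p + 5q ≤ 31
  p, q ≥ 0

Feasible with a bounded optimal solution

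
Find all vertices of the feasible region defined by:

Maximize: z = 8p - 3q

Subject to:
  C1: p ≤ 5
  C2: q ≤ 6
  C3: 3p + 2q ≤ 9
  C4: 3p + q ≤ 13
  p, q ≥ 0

(0, 0), (3, 0), (0, 4.5)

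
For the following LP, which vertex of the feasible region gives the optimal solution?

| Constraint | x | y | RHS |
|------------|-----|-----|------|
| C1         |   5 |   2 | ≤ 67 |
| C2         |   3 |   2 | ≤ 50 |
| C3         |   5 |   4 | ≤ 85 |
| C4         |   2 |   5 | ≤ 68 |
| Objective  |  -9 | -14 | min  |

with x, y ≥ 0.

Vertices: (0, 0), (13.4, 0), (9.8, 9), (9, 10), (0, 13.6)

Evaluate the objective at each vertex of the feasible region:
  z(0, 0) = 0
  z(13.4, 0) = -120.6
  z(9.8, 9) = -214.2
  z(9, 10) = -221  ←
  z(0, 13.6) = -190.4
The minimum is at x = 9, y = 10.

(9, 10)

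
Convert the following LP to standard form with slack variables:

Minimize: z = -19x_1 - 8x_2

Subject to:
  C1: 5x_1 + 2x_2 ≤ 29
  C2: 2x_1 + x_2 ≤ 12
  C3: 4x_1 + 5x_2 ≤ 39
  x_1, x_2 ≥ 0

min z = -19x_1 - 8x_2

s.t.
  5x_1 + 2x_2 + s1 = 29
  2x_1 + x_2 + s2 = 12
  4x_1 + 5x_2 + s3 = 39
  x_1, x_2, s1, s2, s3 ≥ 0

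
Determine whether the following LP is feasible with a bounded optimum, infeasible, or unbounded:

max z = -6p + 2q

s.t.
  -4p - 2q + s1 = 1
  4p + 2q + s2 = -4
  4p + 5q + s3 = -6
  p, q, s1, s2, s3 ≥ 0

Infeasible (no feasible solution exists)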